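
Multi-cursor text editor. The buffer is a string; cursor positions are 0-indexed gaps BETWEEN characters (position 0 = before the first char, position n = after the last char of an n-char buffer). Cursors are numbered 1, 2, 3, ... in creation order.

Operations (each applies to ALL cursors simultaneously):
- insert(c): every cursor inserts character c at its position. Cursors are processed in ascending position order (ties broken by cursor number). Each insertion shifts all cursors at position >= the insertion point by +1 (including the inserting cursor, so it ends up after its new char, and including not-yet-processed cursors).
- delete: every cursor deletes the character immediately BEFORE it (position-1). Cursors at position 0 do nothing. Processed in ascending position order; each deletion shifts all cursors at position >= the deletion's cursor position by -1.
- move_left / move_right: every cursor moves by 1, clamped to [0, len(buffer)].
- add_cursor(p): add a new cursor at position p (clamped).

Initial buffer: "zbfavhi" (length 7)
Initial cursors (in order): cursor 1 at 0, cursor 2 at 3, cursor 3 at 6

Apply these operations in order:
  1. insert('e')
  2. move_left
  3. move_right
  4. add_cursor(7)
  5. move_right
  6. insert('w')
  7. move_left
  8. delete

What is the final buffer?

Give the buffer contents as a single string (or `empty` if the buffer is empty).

Answer: ewbfewvwew

Derivation:
After op 1 (insert('e')): buffer="ezbfeavhei" (len 10), cursors c1@1 c2@5 c3@9, authorship 1...2...3.
After op 2 (move_left): buffer="ezbfeavhei" (len 10), cursors c1@0 c2@4 c3@8, authorship 1...2...3.
After op 3 (move_right): buffer="ezbfeavhei" (len 10), cursors c1@1 c2@5 c3@9, authorship 1...2...3.
After op 4 (add_cursor(7)): buffer="ezbfeavhei" (len 10), cursors c1@1 c2@5 c4@7 c3@9, authorship 1...2...3.
After op 5 (move_right): buffer="ezbfeavhei" (len 10), cursors c1@2 c2@6 c4@8 c3@10, authorship 1...2...3.
After op 6 (insert('w')): buffer="ezwbfeawvhweiw" (len 14), cursors c1@3 c2@8 c4@11 c3@14, authorship 1.1..2.2..43.3
After op 7 (move_left): buffer="ezwbfeawvhweiw" (len 14), cursors c1@2 c2@7 c4@10 c3@13, authorship 1.1..2.2..43.3
After op 8 (delete): buffer="ewbfewvwew" (len 10), cursors c1@1 c2@5 c4@7 c3@9, authorship 11..22.433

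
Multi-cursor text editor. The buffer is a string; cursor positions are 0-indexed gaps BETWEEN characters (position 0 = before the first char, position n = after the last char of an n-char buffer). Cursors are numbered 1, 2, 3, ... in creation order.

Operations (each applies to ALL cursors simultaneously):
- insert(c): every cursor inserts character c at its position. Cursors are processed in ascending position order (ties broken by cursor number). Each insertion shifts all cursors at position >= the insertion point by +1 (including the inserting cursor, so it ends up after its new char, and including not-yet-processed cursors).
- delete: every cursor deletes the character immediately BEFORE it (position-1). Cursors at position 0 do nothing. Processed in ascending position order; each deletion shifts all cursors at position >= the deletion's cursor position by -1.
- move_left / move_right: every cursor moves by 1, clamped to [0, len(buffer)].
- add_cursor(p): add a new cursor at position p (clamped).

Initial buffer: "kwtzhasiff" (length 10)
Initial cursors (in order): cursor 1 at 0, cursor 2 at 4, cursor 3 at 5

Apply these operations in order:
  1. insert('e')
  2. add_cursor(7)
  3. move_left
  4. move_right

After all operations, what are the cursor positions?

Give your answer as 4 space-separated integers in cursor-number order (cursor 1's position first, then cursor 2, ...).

Answer: 1 6 8 7

Derivation:
After op 1 (insert('e')): buffer="ekwtzeheasiff" (len 13), cursors c1@1 c2@6 c3@8, authorship 1....2.3.....
After op 2 (add_cursor(7)): buffer="ekwtzeheasiff" (len 13), cursors c1@1 c2@6 c4@7 c3@8, authorship 1....2.3.....
After op 3 (move_left): buffer="ekwtzeheasiff" (len 13), cursors c1@0 c2@5 c4@6 c3@7, authorship 1....2.3.....
After op 4 (move_right): buffer="ekwtzeheasiff" (len 13), cursors c1@1 c2@6 c4@7 c3@8, authorship 1....2.3.....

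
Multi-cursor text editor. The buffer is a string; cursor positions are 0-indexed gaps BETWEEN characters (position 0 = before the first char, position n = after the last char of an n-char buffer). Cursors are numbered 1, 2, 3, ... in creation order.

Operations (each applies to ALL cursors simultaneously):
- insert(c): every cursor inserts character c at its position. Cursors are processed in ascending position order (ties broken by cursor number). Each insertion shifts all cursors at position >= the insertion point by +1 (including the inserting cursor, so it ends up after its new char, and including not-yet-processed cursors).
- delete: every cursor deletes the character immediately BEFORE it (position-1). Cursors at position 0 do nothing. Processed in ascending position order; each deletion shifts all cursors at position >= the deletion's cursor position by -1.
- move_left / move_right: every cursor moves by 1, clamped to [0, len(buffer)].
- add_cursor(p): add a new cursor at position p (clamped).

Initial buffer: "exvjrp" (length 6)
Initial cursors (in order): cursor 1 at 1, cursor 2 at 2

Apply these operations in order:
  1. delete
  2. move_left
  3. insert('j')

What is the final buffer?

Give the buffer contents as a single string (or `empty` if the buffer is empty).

After op 1 (delete): buffer="vjrp" (len 4), cursors c1@0 c2@0, authorship ....
After op 2 (move_left): buffer="vjrp" (len 4), cursors c1@0 c2@0, authorship ....
After op 3 (insert('j')): buffer="jjvjrp" (len 6), cursors c1@2 c2@2, authorship 12....

Answer: jjvjrp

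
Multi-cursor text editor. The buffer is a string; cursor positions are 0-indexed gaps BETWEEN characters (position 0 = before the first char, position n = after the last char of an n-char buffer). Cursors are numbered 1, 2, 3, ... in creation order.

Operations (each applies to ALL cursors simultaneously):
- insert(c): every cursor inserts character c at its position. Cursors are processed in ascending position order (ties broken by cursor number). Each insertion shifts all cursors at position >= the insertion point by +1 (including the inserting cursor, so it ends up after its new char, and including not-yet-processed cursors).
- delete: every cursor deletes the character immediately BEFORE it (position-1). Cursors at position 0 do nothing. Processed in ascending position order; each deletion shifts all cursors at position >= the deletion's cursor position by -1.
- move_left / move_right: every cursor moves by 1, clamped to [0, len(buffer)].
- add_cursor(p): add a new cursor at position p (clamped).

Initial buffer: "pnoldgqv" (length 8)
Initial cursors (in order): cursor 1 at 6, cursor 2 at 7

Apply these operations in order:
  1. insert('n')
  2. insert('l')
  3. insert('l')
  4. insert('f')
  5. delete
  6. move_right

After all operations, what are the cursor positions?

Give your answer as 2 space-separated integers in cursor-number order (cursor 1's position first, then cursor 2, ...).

After op 1 (insert('n')): buffer="pnoldgnqnv" (len 10), cursors c1@7 c2@9, authorship ......1.2.
After op 2 (insert('l')): buffer="pnoldgnlqnlv" (len 12), cursors c1@8 c2@11, authorship ......11.22.
After op 3 (insert('l')): buffer="pnoldgnllqnllv" (len 14), cursors c1@9 c2@13, authorship ......111.222.
After op 4 (insert('f')): buffer="pnoldgnllfqnllfv" (len 16), cursors c1@10 c2@15, authorship ......1111.2222.
After op 5 (delete): buffer="pnoldgnllqnllv" (len 14), cursors c1@9 c2@13, authorship ......111.222.
After op 6 (move_right): buffer="pnoldgnllqnllv" (len 14), cursors c1@10 c2@14, authorship ......111.222.

Answer: 10 14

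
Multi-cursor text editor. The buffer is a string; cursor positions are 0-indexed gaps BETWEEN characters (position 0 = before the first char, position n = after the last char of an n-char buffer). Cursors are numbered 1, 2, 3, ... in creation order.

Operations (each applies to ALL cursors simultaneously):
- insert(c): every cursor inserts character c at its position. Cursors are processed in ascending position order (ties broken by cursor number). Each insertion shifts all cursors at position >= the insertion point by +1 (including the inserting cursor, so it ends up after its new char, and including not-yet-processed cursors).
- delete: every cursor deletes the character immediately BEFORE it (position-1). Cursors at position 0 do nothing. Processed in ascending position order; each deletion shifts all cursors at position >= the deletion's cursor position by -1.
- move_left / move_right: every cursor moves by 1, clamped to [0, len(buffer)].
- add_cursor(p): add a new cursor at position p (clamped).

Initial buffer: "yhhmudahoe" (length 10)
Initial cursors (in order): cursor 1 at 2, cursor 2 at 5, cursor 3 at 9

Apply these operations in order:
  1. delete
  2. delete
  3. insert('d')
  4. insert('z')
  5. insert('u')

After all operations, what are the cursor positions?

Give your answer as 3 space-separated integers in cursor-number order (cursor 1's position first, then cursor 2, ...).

Answer: 3 7 12

Derivation:
After op 1 (delete): buffer="yhmdahe" (len 7), cursors c1@1 c2@3 c3@6, authorship .......
After op 2 (delete): buffer="hdae" (len 4), cursors c1@0 c2@1 c3@3, authorship ....
After op 3 (insert('d')): buffer="dhddade" (len 7), cursors c1@1 c2@3 c3@6, authorship 1.2..3.
After op 4 (insert('z')): buffer="dzhdzdadze" (len 10), cursors c1@2 c2@5 c3@9, authorship 11.22..33.
After op 5 (insert('u')): buffer="dzuhdzudadzue" (len 13), cursors c1@3 c2@7 c3@12, authorship 111.222..333.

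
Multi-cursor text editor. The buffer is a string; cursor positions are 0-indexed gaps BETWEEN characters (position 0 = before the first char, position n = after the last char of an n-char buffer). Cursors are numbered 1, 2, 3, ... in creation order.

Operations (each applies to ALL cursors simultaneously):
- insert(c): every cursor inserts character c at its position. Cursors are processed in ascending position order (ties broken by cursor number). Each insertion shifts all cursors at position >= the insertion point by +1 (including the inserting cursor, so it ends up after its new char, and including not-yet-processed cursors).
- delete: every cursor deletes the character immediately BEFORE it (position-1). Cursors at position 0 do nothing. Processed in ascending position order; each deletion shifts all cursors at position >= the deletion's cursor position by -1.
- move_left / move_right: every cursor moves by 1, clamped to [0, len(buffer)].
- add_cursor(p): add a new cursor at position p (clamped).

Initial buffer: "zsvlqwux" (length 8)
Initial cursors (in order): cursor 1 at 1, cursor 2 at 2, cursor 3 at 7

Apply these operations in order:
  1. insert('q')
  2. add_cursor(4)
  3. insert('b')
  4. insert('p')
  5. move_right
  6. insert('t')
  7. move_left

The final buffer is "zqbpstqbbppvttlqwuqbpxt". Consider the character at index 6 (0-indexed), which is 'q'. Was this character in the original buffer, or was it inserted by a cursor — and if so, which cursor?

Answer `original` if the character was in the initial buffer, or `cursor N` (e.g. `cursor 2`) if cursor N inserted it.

Answer: cursor 2

Derivation:
After op 1 (insert('q')): buffer="zqsqvlqwuqx" (len 11), cursors c1@2 c2@4 c3@10, authorship .1.2.....3.
After op 2 (add_cursor(4)): buffer="zqsqvlqwuqx" (len 11), cursors c1@2 c2@4 c4@4 c3@10, authorship .1.2.....3.
After op 3 (insert('b')): buffer="zqbsqbbvlqwuqbx" (len 15), cursors c1@3 c2@7 c4@7 c3@14, authorship .11.224.....33.
After op 4 (insert('p')): buffer="zqbpsqbbppvlqwuqbpx" (len 19), cursors c1@4 c2@10 c4@10 c3@18, authorship .111.22424.....333.
After op 5 (move_right): buffer="zqbpsqbbppvlqwuqbpx" (len 19), cursors c1@5 c2@11 c4@11 c3@19, authorship .111.22424.....333.
After op 6 (insert('t')): buffer="zqbpstqbbppvttlqwuqbpxt" (len 23), cursors c1@6 c2@14 c4@14 c3@23, authorship .111.122424.24....333.3
After op 7 (move_left): buffer="zqbpstqbbppvttlqwuqbpxt" (len 23), cursors c1@5 c2@13 c4@13 c3@22, authorship .111.122424.24....333.3
Authorship (.=original, N=cursor N): . 1 1 1 . 1 2 2 4 2 4 . 2 4 . . . . 3 3 3 . 3
Index 6: author = 2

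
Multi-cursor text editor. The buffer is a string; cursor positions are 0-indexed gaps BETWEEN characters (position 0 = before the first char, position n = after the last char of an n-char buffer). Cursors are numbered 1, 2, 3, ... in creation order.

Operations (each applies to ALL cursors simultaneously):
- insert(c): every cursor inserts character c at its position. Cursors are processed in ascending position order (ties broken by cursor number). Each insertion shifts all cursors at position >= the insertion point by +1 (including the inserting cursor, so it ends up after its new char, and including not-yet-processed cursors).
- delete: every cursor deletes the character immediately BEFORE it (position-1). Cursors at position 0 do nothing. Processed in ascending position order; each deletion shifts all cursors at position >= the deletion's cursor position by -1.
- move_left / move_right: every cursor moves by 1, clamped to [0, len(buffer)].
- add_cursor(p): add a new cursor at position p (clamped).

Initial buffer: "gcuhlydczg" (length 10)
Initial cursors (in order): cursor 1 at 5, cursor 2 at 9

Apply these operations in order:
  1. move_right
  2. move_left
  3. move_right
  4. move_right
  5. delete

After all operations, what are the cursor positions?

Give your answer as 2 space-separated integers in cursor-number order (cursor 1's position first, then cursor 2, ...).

After op 1 (move_right): buffer="gcuhlydczg" (len 10), cursors c1@6 c2@10, authorship ..........
After op 2 (move_left): buffer="gcuhlydczg" (len 10), cursors c1@5 c2@9, authorship ..........
After op 3 (move_right): buffer="gcuhlydczg" (len 10), cursors c1@6 c2@10, authorship ..........
After op 4 (move_right): buffer="gcuhlydczg" (len 10), cursors c1@7 c2@10, authorship ..........
After op 5 (delete): buffer="gcuhlycz" (len 8), cursors c1@6 c2@8, authorship ........

Answer: 6 8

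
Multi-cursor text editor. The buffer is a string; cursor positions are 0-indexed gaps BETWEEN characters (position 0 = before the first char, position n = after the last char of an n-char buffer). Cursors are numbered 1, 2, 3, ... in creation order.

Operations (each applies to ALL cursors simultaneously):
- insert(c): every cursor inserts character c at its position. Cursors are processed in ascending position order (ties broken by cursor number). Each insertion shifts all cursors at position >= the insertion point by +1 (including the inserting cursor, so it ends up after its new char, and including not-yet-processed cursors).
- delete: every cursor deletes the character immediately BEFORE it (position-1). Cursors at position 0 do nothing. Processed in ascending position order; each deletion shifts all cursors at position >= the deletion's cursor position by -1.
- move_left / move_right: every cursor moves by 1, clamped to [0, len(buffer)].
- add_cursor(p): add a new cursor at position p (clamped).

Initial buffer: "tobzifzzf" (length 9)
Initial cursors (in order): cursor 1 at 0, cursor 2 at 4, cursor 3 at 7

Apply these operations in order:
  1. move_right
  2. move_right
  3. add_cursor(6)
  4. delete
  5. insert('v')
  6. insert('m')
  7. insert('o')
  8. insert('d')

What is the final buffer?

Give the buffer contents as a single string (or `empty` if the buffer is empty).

After op 1 (move_right): buffer="tobzifzzf" (len 9), cursors c1@1 c2@5 c3@8, authorship .........
After op 2 (move_right): buffer="tobzifzzf" (len 9), cursors c1@2 c2@6 c3@9, authorship .........
After op 3 (add_cursor(6)): buffer="tobzifzzf" (len 9), cursors c1@2 c2@6 c4@6 c3@9, authorship .........
After op 4 (delete): buffer="tbzzz" (len 5), cursors c1@1 c2@3 c4@3 c3@5, authorship .....
After op 5 (insert('v')): buffer="tvbzvvzzv" (len 9), cursors c1@2 c2@6 c4@6 c3@9, authorship .1..24..3
After op 6 (insert('m')): buffer="tvmbzvvmmzzvm" (len 13), cursors c1@3 c2@9 c4@9 c3@13, authorship .11..2424..33
After op 7 (insert('o')): buffer="tvmobzvvmmoozzvmo" (len 17), cursors c1@4 c2@12 c4@12 c3@17, authorship .111..242424..333
After op 8 (insert('d')): buffer="tvmodbzvvmmooddzzvmod" (len 21), cursors c1@5 c2@15 c4@15 c3@21, authorship .1111..24242424..3333

Answer: tvmodbzvvmmooddzzvmod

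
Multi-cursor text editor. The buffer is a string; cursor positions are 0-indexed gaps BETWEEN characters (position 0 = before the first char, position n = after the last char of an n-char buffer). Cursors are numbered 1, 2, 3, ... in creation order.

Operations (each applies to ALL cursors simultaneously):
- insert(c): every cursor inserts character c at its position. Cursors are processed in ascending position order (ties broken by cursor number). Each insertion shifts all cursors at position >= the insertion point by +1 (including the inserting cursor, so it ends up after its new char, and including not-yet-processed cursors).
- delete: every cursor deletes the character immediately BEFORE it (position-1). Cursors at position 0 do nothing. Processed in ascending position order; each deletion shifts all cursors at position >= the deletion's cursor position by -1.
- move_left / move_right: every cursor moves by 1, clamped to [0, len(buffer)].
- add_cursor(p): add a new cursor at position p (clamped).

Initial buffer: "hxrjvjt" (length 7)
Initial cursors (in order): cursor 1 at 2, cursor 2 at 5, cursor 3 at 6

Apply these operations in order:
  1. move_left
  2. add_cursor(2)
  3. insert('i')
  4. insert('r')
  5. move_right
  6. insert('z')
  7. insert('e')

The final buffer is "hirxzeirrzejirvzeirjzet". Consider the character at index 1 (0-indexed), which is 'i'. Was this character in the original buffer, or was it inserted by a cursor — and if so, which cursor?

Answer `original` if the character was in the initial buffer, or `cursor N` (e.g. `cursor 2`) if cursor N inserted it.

Answer: cursor 1

Derivation:
After op 1 (move_left): buffer="hxrjvjt" (len 7), cursors c1@1 c2@4 c3@5, authorship .......
After op 2 (add_cursor(2)): buffer="hxrjvjt" (len 7), cursors c1@1 c4@2 c2@4 c3@5, authorship .......
After op 3 (insert('i')): buffer="hixirjivijt" (len 11), cursors c1@2 c4@4 c2@7 c3@9, authorship .1.4..2.3..
After op 4 (insert('r')): buffer="hirxirrjirvirjt" (len 15), cursors c1@3 c4@6 c2@10 c3@13, authorship .11.44..22.33..
After op 5 (move_right): buffer="hirxirrjirvirjt" (len 15), cursors c1@4 c4@7 c2@11 c3@14, authorship .11.44..22.33..
After op 6 (insert('z')): buffer="hirxzirrzjirvzirjzt" (len 19), cursors c1@5 c4@9 c2@14 c3@18, authorship .11.144.4.22.233.3.
After op 7 (insert('e')): buffer="hirxzeirrzejirvzeirjzet" (len 23), cursors c1@6 c4@11 c2@17 c3@22, authorship .11.1144.44.22.2233.33.
Authorship (.=original, N=cursor N): . 1 1 . 1 1 4 4 . 4 4 . 2 2 . 2 2 3 3 . 3 3 .
Index 1: author = 1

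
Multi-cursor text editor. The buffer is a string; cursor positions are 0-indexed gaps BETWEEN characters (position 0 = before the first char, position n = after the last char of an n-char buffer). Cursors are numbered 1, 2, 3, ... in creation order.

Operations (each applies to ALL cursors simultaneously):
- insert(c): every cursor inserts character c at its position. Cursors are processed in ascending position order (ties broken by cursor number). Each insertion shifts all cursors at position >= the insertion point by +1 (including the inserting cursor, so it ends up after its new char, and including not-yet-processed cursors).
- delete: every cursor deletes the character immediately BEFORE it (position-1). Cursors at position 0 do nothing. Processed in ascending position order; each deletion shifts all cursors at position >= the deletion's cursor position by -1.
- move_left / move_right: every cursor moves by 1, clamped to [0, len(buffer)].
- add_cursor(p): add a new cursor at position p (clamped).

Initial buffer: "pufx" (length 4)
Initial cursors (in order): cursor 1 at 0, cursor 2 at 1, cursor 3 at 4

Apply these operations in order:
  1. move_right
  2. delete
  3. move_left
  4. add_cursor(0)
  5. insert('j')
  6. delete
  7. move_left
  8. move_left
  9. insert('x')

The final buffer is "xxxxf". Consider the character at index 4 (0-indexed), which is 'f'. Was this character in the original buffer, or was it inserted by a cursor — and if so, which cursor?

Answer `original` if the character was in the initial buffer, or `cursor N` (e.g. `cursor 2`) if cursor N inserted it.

After op 1 (move_right): buffer="pufx" (len 4), cursors c1@1 c2@2 c3@4, authorship ....
After op 2 (delete): buffer="f" (len 1), cursors c1@0 c2@0 c3@1, authorship .
After op 3 (move_left): buffer="f" (len 1), cursors c1@0 c2@0 c3@0, authorship .
After op 4 (add_cursor(0)): buffer="f" (len 1), cursors c1@0 c2@0 c3@0 c4@0, authorship .
After op 5 (insert('j')): buffer="jjjjf" (len 5), cursors c1@4 c2@4 c3@4 c4@4, authorship 1234.
After op 6 (delete): buffer="f" (len 1), cursors c1@0 c2@0 c3@0 c4@0, authorship .
After op 7 (move_left): buffer="f" (len 1), cursors c1@0 c2@0 c3@0 c4@0, authorship .
After op 8 (move_left): buffer="f" (len 1), cursors c1@0 c2@0 c3@0 c4@0, authorship .
After op 9 (insert('x')): buffer="xxxxf" (len 5), cursors c1@4 c2@4 c3@4 c4@4, authorship 1234.
Authorship (.=original, N=cursor N): 1 2 3 4 .
Index 4: author = original

Answer: original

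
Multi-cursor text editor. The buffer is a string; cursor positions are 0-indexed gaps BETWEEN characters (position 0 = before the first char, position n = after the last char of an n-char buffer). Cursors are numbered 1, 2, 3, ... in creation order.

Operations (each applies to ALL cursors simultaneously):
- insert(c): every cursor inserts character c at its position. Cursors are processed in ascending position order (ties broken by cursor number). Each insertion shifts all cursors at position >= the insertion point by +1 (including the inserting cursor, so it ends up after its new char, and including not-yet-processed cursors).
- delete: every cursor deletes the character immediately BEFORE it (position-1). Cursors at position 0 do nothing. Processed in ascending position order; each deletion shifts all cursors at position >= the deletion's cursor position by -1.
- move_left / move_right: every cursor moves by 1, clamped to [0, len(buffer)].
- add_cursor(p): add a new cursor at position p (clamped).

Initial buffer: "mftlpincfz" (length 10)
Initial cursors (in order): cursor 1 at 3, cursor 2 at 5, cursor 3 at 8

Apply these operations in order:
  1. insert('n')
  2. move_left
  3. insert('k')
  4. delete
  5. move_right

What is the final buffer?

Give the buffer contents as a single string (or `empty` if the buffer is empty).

Answer: mftnlpnincnfz

Derivation:
After op 1 (insert('n')): buffer="mftnlpnincnfz" (len 13), cursors c1@4 c2@7 c3@11, authorship ...1..2...3..
After op 2 (move_left): buffer="mftnlpnincnfz" (len 13), cursors c1@3 c2@6 c3@10, authorship ...1..2...3..
After op 3 (insert('k')): buffer="mftknlpknincknfz" (len 16), cursors c1@4 c2@8 c3@13, authorship ...11..22...33..
After op 4 (delete): buffer="mftnlpnincnfz" (len 13), cursors c1@3 c2@6 c3@10, authorship ...1..2...3..
After op 5 (move_right): buffer="mftnlpnincnfz" (len 13), cursors c1@4 c2@7 c3@11, authorship ...1..2...3..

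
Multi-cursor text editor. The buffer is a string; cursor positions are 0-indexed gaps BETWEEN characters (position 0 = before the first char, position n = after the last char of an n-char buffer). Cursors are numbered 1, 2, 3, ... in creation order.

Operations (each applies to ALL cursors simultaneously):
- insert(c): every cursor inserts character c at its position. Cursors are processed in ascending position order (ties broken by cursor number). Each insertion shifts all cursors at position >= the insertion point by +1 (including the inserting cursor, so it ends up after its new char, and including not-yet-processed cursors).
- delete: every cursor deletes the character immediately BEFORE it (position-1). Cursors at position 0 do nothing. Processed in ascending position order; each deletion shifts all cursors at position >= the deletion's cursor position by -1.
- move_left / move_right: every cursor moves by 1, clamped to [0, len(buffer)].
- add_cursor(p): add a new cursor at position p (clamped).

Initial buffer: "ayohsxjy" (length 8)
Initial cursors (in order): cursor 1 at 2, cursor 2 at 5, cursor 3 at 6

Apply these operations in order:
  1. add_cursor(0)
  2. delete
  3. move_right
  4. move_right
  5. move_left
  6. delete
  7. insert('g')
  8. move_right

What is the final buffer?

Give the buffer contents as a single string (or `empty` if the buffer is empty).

After op 1 (add_cursor(0)): buffer="ayohsxjy" (len 8), cursors c4@0 c1@2 c2@5 c3@6, authorship ........
After op 2 (delete): buffer="aohjy" (len 5), cursors c4@0 c1@1 c2@3 c3@3, authorship .....
After op 3 (move_right): buffer="aohjy" (len 5), cursors c4@1 c1@2 c2@4 c3@4, authorship .....
After op 4 (move_right): buffer="aohjy" (len 5), cursors c4@2 c1@3 c2@5 c3@5, authorship .....
After op 5 (move_left): buffer="aohjy" (len 5), cursors c4@1 c1@2 c2@4 c3@4, authorship .....
After op 6 (delete): buffer="y" (len 1), cursors c1@0 c2@0 c3@0 c4@0, authorship .
After op 7 (insert('g')): buffer="ggggy" (len 5), cursors c1@4 c2@4 c3@4 c4@4, authorship 1234.
After op 8 (move_right): buffer="ggggy" (len 5), cursors c1@5 c2@5 c3@5 c4@5, authorship 1234.

Answer: ggggy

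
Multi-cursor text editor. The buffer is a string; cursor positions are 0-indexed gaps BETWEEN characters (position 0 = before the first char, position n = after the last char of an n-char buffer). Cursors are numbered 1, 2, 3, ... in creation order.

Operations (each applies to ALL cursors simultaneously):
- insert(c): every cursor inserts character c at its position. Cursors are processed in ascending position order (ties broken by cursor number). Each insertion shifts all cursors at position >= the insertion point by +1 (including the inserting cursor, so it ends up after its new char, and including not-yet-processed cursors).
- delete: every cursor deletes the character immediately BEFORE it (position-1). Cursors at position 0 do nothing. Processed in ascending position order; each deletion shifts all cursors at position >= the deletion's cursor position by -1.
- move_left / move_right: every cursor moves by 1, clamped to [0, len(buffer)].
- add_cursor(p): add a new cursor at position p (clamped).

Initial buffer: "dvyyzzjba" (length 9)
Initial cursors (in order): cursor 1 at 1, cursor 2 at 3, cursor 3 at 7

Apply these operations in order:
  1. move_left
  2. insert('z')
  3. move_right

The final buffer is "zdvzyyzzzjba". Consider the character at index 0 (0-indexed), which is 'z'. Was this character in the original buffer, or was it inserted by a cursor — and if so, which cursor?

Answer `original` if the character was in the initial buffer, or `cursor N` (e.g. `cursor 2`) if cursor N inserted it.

Answer: cursor 1

Derivation:
After op 1 (move_left): buffer="dvyyzzjba" (len 9), cursors c1@0 c2@2 c3@6, authorship .........
After op 2 (insert('z')): buffer="zdvzyyzzzjba" (len 12), cursors c1@1 c2@4 c3@9, authorship 1..2....3...
After op 3 (move_right): buffer="zdvzyyzzzjba" (len 12), cursors c1@2 c2@5 c3@10, authorship 1..2....3...
Authorship (.=original, N=cursor N): 1 . . 2 . . . . 3 . . .
Index 0: author = 1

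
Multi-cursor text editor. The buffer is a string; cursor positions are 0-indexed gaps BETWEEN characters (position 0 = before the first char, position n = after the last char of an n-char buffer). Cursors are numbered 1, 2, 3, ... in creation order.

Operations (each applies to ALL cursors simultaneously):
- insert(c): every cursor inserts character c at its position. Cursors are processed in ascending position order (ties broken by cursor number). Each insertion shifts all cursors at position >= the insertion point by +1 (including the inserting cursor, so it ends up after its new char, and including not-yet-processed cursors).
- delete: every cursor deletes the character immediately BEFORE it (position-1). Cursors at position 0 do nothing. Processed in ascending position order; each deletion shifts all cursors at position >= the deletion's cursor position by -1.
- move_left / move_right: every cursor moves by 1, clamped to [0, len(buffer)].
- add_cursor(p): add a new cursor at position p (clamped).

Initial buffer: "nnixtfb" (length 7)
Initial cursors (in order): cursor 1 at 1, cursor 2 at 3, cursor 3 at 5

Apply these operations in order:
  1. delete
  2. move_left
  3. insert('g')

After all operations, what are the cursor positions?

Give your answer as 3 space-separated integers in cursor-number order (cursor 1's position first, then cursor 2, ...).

After op 1 (delete): buffer="nxfb" (len 4), cursors c1@0 c2@1 c3@2, authorship ....
After op 2 (move_left): buffer="nxfb" (len 4), cursors c1@0 c2@0 c3@1, authorship ....
After op 3 (insert('g')): buffer="ggngxfb" (len 7), cursors c1@2 c2@2 c3@4, authorship 12.3...

Answer: 2 2 4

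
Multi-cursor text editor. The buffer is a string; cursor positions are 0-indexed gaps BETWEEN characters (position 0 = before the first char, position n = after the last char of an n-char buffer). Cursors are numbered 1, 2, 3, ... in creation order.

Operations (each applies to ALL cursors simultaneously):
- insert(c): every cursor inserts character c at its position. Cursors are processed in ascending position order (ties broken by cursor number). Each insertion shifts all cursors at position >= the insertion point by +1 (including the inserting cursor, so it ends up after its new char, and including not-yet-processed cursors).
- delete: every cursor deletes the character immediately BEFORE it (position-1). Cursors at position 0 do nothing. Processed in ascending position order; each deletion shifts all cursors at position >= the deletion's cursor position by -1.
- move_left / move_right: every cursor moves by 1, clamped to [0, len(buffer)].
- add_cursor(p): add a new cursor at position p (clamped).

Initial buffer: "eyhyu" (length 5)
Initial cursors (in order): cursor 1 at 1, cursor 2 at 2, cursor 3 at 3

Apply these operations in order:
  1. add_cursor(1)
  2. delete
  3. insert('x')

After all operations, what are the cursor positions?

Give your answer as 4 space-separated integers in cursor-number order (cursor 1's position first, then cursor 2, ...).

Answer: 4 4 4 4

Derivation:
After op 1 (add_cursor(1)): buffer="eyhyu" (len 5), cursors c1@1 c4@1 c2@2 c3@3, authorship .....
After op 2 (delete): buffer="yu" (len 2), cursors c1@0 c2@0 c3@0 c4@0, authorship ..
After op 3 (insert('x')): buffer="xxxxyu" (len 6), cursors c1@4 c2@4 c3@4 c4@4, authorship 1234..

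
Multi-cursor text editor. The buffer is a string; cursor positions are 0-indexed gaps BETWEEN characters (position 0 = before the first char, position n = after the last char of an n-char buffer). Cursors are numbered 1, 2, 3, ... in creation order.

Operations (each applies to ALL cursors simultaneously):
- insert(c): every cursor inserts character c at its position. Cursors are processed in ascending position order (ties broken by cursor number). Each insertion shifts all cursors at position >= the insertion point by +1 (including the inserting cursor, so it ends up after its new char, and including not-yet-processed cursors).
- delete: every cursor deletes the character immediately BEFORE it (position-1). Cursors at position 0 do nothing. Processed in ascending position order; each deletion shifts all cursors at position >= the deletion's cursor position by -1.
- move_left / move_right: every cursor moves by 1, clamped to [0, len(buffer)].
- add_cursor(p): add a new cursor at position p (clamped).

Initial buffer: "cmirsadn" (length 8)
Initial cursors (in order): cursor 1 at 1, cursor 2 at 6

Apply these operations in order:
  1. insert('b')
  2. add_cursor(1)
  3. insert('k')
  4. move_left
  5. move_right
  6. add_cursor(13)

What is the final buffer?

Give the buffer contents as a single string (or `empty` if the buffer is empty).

Answer: ckbkmirsabkdn

Derivation:
After op 1 (insert('b')): buffer="cbmirsabdn" (len 10), cursors c1@2 c2@8, authorship .1.....2..
After op 2 (add_cursor(1)): buffer="cbmirsabdn" (len 10), cursors c3@1 c1@2 c2@8, authorship .1.....2..
After op 3 (insert('k')): buffer="ckbkmirsabkdn" (len 13), cursors c3@2 c1@4 c2@11, authorship .311.....22..
After op 4 (move_left): buffer="ckbkmirsabkdn" (len 13), cursors c3@1 c1@3 c2@10, authorship .311.....22..
After op 5 (move_right): buffer="ckbkmirsabkdn" (len 13), cursors c3@2 c1@4 c2@11, authorship .311.....22..
After op 6 (add_cursor(13)): buffer="ckbkmirsabkdn" (len 13), cursors c3@2 c1@4 c2@11 c4@13, authorship .311.....22..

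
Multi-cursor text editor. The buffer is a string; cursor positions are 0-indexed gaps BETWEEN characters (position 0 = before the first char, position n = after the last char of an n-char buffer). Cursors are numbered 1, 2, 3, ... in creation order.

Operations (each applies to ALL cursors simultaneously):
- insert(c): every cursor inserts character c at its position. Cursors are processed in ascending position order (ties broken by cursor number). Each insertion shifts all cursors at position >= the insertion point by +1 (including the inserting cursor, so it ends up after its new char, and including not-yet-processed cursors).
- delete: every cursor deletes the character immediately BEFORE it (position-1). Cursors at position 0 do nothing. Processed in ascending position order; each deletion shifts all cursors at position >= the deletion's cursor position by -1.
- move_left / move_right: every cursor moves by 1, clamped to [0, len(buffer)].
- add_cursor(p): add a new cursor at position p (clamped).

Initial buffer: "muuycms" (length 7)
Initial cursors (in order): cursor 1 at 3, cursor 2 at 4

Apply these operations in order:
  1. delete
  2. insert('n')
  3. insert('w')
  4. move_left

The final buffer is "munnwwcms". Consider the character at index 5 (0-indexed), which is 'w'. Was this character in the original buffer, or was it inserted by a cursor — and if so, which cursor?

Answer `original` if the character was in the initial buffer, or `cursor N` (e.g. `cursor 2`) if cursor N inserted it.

Answer: cursor 2

Derivation:
After op 1 (delete): buffer="mucms" (len 5), cursors c1@2 c2@2, authorship .....
After op 2 (insert('n')): buffer="munncms" (len 7), cursors c1@4 c2@4, authorship ..12...
After op 3 (insert('w')): buffer="munnwwcms" (len 9), cursors c1@6 c2@6, authorship ..1212...
After op 4 (move_left): buffer="munnwwcms" (len 9), cursors c1@5 c2@5, authorship ..1212...
Authorship (.=original, N=cursor N): . . 1 2 1 2 . . .
Index 5: author = 2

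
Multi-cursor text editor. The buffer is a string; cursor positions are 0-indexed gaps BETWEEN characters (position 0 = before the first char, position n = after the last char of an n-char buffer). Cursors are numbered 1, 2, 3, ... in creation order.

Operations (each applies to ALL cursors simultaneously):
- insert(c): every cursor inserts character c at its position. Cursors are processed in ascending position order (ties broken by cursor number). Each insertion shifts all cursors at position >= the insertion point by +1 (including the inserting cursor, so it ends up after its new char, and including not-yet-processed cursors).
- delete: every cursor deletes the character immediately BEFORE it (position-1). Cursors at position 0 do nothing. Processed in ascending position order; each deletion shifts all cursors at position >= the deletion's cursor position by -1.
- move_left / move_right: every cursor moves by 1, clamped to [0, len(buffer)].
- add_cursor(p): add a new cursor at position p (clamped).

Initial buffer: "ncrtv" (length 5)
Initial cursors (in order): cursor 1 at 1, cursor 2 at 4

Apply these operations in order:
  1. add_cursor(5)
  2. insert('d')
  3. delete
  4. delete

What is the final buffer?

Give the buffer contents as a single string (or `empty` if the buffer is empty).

Answer: cr

Derivation:
After op 1 (add_cursor(5)): buffer="ncrtv" (len 5), cursors c1@1 c2@4 c3@5, authorship .....
After op 2 (insert('d')): buffer="ndcrtdvd" (len 8), cursors c1@2 c2@6 c3@8, authorship .1...2.3
After op 3 (delete): buffer="ncrtv" (len 5), cursors c1@1 c2@4 c3@5, authorship .....
After op 4 (delete): buffer="cr" (len 2), cursors c1@0 c2@2 c3@2, authorship ..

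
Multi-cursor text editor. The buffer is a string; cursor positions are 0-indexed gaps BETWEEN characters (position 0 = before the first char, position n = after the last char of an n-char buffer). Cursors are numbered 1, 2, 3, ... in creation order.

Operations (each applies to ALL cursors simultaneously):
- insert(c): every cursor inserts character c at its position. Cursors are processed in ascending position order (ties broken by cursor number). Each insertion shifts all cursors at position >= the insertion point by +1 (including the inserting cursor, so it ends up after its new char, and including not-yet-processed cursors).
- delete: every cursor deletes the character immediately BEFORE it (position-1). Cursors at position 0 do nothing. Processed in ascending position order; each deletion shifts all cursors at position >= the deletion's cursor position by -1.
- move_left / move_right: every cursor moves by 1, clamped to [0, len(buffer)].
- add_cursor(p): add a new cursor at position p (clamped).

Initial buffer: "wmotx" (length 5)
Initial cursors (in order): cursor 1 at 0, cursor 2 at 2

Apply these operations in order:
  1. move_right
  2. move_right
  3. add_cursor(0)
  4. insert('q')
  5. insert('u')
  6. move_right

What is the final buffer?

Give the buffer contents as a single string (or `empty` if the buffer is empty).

After op 1 (move_right): buffer="wmotx" (len 5), cursors c1@1 c2@3, authorship .....
After op 2 (move_right): buffer="wmotx" (len 5), cursors c1@2 c2@4, authorship .....
After op 3 (add_cursor(0)): buffer="wmotx" (len 5), cursors c3@0 c1@2 c2@4, authorship .....
After op 4 (insert('q')): buffer="qwmqotqx" (len 8), cursors c3@1 c1@4 c2@7, authorship 3..1..2.
After op 5 (insert('u')): buffer="quwmquotqux" (len 11), cursors c3@2 c1@6 c2@10, authorship 33..11..22.
After op 6 (move_right): buffer="quwmquotqux" (len 11), cursors c3@3 c1@7 c2@11, authorship 33..11..22.

Answer: quwmquotqux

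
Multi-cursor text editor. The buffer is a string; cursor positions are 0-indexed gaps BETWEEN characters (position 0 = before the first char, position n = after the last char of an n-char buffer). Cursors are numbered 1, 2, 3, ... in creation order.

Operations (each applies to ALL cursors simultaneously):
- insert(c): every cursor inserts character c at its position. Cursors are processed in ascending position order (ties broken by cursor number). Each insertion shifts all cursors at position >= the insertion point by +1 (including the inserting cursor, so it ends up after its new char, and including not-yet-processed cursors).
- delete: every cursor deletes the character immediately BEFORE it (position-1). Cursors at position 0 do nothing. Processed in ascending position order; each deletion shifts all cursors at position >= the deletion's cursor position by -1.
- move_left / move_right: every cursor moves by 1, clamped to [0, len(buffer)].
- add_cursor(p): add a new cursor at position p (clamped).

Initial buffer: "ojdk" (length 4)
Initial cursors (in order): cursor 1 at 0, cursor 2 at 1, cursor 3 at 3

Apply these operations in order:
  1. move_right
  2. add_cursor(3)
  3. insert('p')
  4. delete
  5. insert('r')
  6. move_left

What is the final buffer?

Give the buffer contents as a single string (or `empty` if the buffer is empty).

Answer: orjrdrkr

Derivation:
After op 1 (move_right): buffer="ojdk" (len 4), cursors c1@1 c2@2 c3@4, authorship ....
After op 2 (add_cursor(3)): buffer="ojdk" (len 4), cursors c1@1 c2@2 c4@3 c3@4, authorship ....
After op 3 (insert('p')): buffer="opjpdpkp" (len 8), cursors c1@2 c2@4 c4@6 c3@8, authorship .1.2.4.3
After op 4 (delete): buffer="ojdk" (len 4), cursors c1@1 c2@2 c4@3 c3@4, authorship ....
After op 5 (insert('r')): buffer="orjrdrkr" (len 8), cursors c1@2 c2@4 c4@6 c3@8, authorship .1.2.4.3
After op 6 (move_left): buffer="orjrdrkr" (len 8), cursors c1@1 c2@3 c4@5 c3@7, authorship .1.2.4.3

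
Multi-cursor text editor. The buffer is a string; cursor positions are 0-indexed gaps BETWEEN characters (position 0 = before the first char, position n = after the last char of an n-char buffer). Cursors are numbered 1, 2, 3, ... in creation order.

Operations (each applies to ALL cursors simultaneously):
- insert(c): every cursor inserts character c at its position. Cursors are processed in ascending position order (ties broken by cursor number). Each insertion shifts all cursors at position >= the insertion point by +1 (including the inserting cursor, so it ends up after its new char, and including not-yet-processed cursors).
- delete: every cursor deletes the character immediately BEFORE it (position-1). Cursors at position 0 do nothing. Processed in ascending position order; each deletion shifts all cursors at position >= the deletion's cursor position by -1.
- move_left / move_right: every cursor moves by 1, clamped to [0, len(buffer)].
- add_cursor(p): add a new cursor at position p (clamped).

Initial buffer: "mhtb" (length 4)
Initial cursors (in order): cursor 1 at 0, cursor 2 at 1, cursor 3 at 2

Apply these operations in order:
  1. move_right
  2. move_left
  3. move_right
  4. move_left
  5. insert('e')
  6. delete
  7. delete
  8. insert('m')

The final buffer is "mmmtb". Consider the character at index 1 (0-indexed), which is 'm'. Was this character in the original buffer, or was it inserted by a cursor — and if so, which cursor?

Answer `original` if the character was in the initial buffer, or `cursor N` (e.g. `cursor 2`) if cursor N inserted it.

After op 1 (move_right): buffer="mhtb" (len 4), cursors c1@1 c2@2 c3@3, authorship ....
After op 2 (move_left): buffer="mhtb" (len 4), cursors c1@0 c2@1 c3@2, authorship ....
After op 3 (move_right): buffer="mhtb" (len 4), cursors c1@1 c2@2 c3@3, authorship ....
After op 4 (move_left): buffer="mhtb" (len 4), cursors c1@0 c2@1 c3@2, authorship ....
After op 5 (insert('e')): buffer="emehetb" (len 7), cursors c1@1 c2@3 c3@5, authorship 1.2.3..
After op 6 (delete): buffer="mhtb" (len 4), cursors c1@0 c2@1 c3@2, authorship ....
After op 7 (delete): buffer="tb" (len 2), cursors c1@0 c2@0 c3@0, authorship ..
After op 8 (insert('m')): buffer="mmmtb" (len 5), cursors c1@3 c2@3 c3@3, authorship 123..
Authorship (.=original, N=cursor N): 1 2 3 . .
Index 1: author = 2

Answer: cursor 2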